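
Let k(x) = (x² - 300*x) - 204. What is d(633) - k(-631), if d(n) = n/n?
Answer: -587256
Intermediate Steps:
d(n) = 1
k(x) = -204 + x² - 300*x
d(633) - k(-631) = 1 - (-204 + (-631)² - 300*(-631)) = 1 - (-204 + 398161 + 189300) = 1 - 1*587257 = 1 - 587257 = -587256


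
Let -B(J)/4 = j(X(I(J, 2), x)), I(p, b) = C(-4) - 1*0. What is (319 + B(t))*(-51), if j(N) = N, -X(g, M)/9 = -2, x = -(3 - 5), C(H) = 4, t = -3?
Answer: -12597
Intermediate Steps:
I(p, b) = 4 (I(p, b) = 4 - 1*0 = 4 + 0 = 4)
x = 2 (x = -1*(-2) = 2)
X(g, M) = 18 (X(g, M) = -9*(-2) = 18)
B(J) = -72 (B(J) = -4*18 = -72)
(319 + B(t))*(-51) = (319 - 72)*(-51) = 247*(-51) = -12597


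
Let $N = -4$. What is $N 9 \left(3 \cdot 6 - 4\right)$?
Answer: $-504$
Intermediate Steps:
$N 9 \left(3 \cdot 6 - 4\right) = \left(-4\right) 9 \left(3 \cdot 6 - 4\right) = - 36 \left(18 - 4\right) = \left(-36\right) 14 = -504$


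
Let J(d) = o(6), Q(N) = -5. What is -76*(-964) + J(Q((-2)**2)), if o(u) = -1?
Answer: 73263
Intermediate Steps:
J(d) = -1
-76*(-964) + J(Q((-2)**2)) = -76*(-964) - 1 = 73264 - 1 = 73263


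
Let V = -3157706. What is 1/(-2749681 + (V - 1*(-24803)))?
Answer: -1/5882584 ≈ -1.6999e-7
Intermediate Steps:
1/(-2749681 + (V - 1*(-24803))) = 1/(-2749681 + (-3157706 - 1*(-24803))) = 1/(-2749681 + (-3157706 + 24803)) = 1/(-2749681 - 3132903) = 1/(-5882584) = -1/5882584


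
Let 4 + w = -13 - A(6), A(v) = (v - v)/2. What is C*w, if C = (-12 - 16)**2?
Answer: -13328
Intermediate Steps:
A(v) = 0 (A(v) = 0*(1/2) = 0)
C = 784 (C = (-28)**2 = 784)
w = -17 (w = -4 + (-13 - 1*0) = -4 + (-13 + 0) = -4 - 13 = -17)
C*w = 784*(-17) = -13328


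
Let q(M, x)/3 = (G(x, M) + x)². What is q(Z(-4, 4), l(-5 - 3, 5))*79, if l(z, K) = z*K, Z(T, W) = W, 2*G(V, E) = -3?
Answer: 1632693/4 ≈ 4.0817e+5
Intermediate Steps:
G(V, E) = -3/2 (G(V, E) = (½)*(-3) = -3/2)
l(z, K) = K*z
q(M, x) = 3*(-3/2 + x)²
q(Z(-4, 4), l(-5 - 3, 5))*79 = (3*(-3 + 2*(5*(-5 - 3)))²/4)*79 = (3*(-3 + 2*(5*(-8)))²/4)*79 = (3*(-3 + 2*(-40))²/4)*79 = (3*(-3 - 80)²/4)*79 = ((¾)*(-83)²)*79 = ((¾)*6889)*79 = (20667/4)*79 = 1632693/4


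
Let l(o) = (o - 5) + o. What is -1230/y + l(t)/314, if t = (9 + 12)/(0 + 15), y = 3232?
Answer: -491663/1268560 ≈ -0.38758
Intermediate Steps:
t = 7/5 (t = 21/15 = 21*(1/15) = 7/5 ≈ 1.4000)
l(o) = -5 + 2*o (l(o) = (-5 + o) + o = -5 + 2*o)
-1230/y + l(t)/314 = -1230/3232 + (-5 + 2*(7/5))/314 = -1230*1/3232 + (-5 + 14/5)*(1/314) = -615/1616 - 11/5*1/314 = -615/1616 - 11/1570 = -491663/1268560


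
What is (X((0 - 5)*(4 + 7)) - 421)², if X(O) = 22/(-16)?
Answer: 11417641/64 ≈ 1.7840e+5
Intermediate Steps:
X(O) = -11/8 (X(O) = 22*(-1/16) = -11/8)
(X((0 - 5)*(4 + 7)) - 421)² = (-11/8 - 421)² = (-3379/8)² = 11417641/64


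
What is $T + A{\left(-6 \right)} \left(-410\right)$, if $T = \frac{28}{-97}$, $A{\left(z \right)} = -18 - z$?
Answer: $\frac{477212}{97} \approx 4919.7$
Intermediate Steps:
$T = - \frac{28}{97}$ ($T = 28 \left(- \frac{1}{97}\right) = - \frac{28}{97} \approx -0.28866$)
$T + A{\left(-6 \right)} \left(-410\right) = - \frac{28}{97} + \left(-18 - -6\right) \left(-410\right) = - \frac{28}{97} + \left(-18 + 6\right) \left(-410\right) = - \frac{28}{97} - -4920 = - \frac{28}{97} + 4920 = \frac{477212}{97}$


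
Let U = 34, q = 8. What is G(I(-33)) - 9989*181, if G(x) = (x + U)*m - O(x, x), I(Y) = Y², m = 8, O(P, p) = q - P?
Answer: -1797944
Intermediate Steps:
O(P, p) = 8 - P
G(x) = 264 + 9*x (G(x) = (x + 34)*8 - (8 - x) = (34 + x)*8 + (-8 + x) = (272 + 8*x) + (-8 + x) = 264 + 9*x)
G(I(-33)) - 9989*181 = (264 + 9*(-33)²) - 9989*181 = (264 + 9*1089) - 1808009 = (264 + 9801) - 1808009 = 10065 - 1808009 = -1797944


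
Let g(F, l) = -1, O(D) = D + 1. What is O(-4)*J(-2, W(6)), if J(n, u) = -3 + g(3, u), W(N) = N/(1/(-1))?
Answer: 12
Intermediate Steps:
O(D) = 1 + D
W(N) = -N (W(N) = N/(-1) = N*(-1) = -N)
J(n, u) = -4 (J(n, u) = -3 - 1 = -4)
O(-4)*J(-2, W(6)) = (1 - 4)*(-4) = -3*(-4) = 12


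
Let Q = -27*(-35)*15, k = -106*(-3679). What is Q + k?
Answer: 404149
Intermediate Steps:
k = 389974
Q = 14175 (Q = 945*15 = 14175)
Q + k = 14175 + 389974 = 404149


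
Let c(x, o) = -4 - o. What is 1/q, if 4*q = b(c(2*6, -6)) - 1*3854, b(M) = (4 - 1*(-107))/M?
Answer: -8/7597 ≈ -0.0010530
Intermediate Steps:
b(M) = 111/M (b(M) = (4 + 107)/M = 111/M)
q = -7597/8 (q = (111/(-4 - 1*(-6)) - 1*3854)/4 = (111/(-4 + 6) - 3854)/4 = (111/2 - 3854)/4 = (1/4)*(-7597/2) = -7597/8 ≈ -949.63)
1/q = 1/(-7597/8) = -8/7597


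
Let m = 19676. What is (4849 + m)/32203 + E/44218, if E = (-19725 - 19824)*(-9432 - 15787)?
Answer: 32119913243343/1423952254 ≈ 22557.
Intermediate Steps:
E = 997386231 (E = -39549*(-25219) = 997386231)
(4849 + m)/32203 + E/44218 = (4849 + 19676)/32203 + 997386231/44218 = 24525*(1/32203) + 997386231*(1/44218) = 24525/32203 + 997386231/44218 = 32119913243343/1423952254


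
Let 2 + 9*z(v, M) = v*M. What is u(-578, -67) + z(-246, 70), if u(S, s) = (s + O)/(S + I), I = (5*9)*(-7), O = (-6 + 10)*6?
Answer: -15378859/8037 ≈ -1913.5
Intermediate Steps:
O = 24 (O = 4*6 = 24)
I = -315 (I = 45*(-7) = -315)
z(v, M) = -2/9 + M*v/9 (z(v, M) = -2/9 + (v*M)/9 = -2/9 + (M*v)/9 = -2/9 + M*v/9)
u(S, s) = (24 + s)/(-315 + S) (u(S, s) = (s + 24)/(S - 315) = (24 + s)/(-315 + S))
u(-578, -67) + z(-246, 70) = (24 - 67)/(-315 - 578) + (-2/9 + (1/9)*70*(-246)) = -43/(-893) + (-2/9 - 5740/3) = -1/893*(-43) - 17222/9 = 43/893 - 17222/9 = -15378859/8037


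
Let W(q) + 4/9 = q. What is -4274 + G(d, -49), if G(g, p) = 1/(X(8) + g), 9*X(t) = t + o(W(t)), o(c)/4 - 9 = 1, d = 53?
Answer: -747947/175 ≈ -4274.0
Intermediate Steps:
W(q) = -4/9 + q
o(c) = 40 (o(c) = 36 + 4*1 = 36 + 4 = 40)
X(t) = 40/9 + t/9 (X(t) = (t + 40)/9 = (40 + t)/9 = 40/9 + t/9)
G(g, p) = 1/(16/3 + g) (G(g, p) = 1/((40/9 + (⅑)*8) + g) = 1/((40/9 + 8/9) + g) = 1/(16/3 + g))
-4274 + G(d, -49) = -4274 + 3/(16 + 3*53) = -4274 + 3/(16 + 159) = -4274 + 3/175 = -747947/175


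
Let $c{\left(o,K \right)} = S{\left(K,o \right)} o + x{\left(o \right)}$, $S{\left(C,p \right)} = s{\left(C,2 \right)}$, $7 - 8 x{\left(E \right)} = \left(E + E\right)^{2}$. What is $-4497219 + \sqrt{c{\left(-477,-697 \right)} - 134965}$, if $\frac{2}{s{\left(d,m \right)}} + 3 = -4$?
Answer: $-4497219 + \frac{11 i \sqrt{1610714}}{28} \approx -4.4972 \cdot 10^{6} + 498.59 i$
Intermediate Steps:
$s{\left(d,m \right)} = - \frac{2}{7}$ ($s{\left(d,m \right)} = \frac{2}{-3 - 4} = \frac{2}{-7} = 2 \left(- \frac{1}{7}\right) = - \frac{2}{7}$)
$x{\left(E \right)} = \frac{7}{8} - \frac{E^{2}}{2}$ ($x{\left(E \right)} = \frac{7}{8} - \frac{\left(E + E\right)^{2}}{8} = \frac{7}{8} - \frac{\left(2 E\right)^{2}}{8} = \frac{7}{8} - \frac{4 E^{2}}{8} = \frac{7}{8} - \frac{E^{2}}{2}$)
$S{\left(C,p \right)} = - \frac{2}{7}$
$c{\left(o,K \right)} = \frac{7}{8} - \frac{2 o}{7} - \frac{o^{2}}{2}$ ($c{\left(o,K \right)} = - \frac{2 o}{7} - \left(- \frac{7}{8} + \frac{o^{2}}{2}\right) = \frac{7}{8} - \frac{2 o}{7} - \frac{o^{2}}{2}$)
$-4497219 + \sqrt{c{\left(-477,-697 \right)} - 134965} = -4497219 + \sqrt{\left(\frac{7}{8} - - \frac{954}{7} - \frac{\left(-477\right)^{2}}{2}\right) - 134965} = -4497219 + \sqrt{\left(\frac{7}{8} + \frac{954}{7} - \frac{227529}{2}\right) - 134965} = -4497219 + \sqrt{- \frac{6363131}{56} - 134965} = -4497219 + \sqrt{- \frac{13921171}{56}} = -4497219 + \frac{11 i \sqrt{1610714}}{28}$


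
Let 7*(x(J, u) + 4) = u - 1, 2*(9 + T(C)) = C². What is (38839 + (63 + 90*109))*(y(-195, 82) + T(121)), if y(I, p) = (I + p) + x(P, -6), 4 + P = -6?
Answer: 350409772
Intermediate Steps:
P = -10 (P = -4 - 6 = -10)
T(C) = -9 + C²/2
x(J, u) = -29/7 + u/7 (x(J, u) = -4 + (u - 1)/7 = -4 + (-1 + u)/7 = -4 + (-⅐ + u/7) = -29/7 + u/7)
y(I, p) = -5 + I + p (y(I, p) = (I + p) + (-29/7 + (⅐)*(-6)) = (I + p) + (-29/7 - 6/7) = (I + p) - 5 = -5 + I + p)
(38839 + (63 + 90*109))*(y(-195, 82) + T(121)) = (38839 + (63 + 90*109))*((-5 - 195 + 82) + (-9 + (½)*121²)) = (38839 + (63 + 9810))*(-118 + (-9 + (½)*14641)) = (38839 + 9873)*(-118 + (-9 + 14641/2)) = 48712*(-118 + 14623/2) = 48712*(14387/2) = 350409772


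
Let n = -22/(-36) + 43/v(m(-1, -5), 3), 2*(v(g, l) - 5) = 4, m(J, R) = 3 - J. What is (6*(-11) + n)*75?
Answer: -186625/42 ≈ -4443.5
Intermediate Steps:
v(g, l) = 7 (v(g, l) = 5 + (1/2)*4 = 5 + 2 = 7)
n = 851/126 (n = -22/(-36) + 43/7 = -22*(-1/36) + 43*(1/7) = 11/18 + 43/7 = 851/126 ≈ 6.7540)
(6*(-11) + n)*75 = (6*(-11) + 851/126)*75 = (-66 + 851/126)*75 = -7465/126*75 = -186625/42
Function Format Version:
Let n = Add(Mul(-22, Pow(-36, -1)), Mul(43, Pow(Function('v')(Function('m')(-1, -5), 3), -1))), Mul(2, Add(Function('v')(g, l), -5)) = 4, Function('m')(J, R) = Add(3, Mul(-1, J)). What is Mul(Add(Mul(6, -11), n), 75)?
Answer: Rational(-186625, 42) ≈ -4443.5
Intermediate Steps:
Function('v')(g, l) = 7 (Function('v')(g, l) = Add(5, Mul(Rational(1, 2), 4)) = Add(5, 2) = 7)
n = Rational(851, 126) (n = Add(Mul(-22, Pow(-36, -1)), Mul(43, Pow(7, -1))) = Add(Mul(-22, Rational(-1, 36)), Mul(43, Rational(1, 7))) = Add(Rational(11, 18), Rational(43, 7)) = Rational(851, 126) ≈ 6.7540)
Mul(Add(Mul(6, -11), n), 75) = Mul(Add(Mul(6, -11), Rational(851, 126)), 75) = Mul(Add(-66, Rational(851, 126)), 75) = Mul(Rational(-7465, 126), 75) = Rational(-186625, 42)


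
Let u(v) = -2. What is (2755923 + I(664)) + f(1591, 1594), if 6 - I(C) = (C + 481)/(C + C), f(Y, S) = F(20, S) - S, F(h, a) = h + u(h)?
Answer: 3657779639/1328 ≈ 2.7544e+6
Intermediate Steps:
F(h, a) = -2 + h (F(h, a) = h - 2 = -2 + h)
f(Y, S) = 18 - S (f(Y, S) = (-2 + 20) - S = 18 - S)
I(C) = 6 - (481 + C)/(2*C) (I(C) = 6 - (C + 481)/(C + C) = 6 - (481 + C)/(2*C))
(2755923 + I(664)) + f(1591, 1594) = (2755923 + (½)*(-481 + 11*664)/664) + (18 - 1*1594) = (2755923 + (½)*(1/664)*(-481 + 7304)) + (18 - 1594) = (2755923 + (½)*(1/664)*6823) - 1576 = (2755923 + 6823/1328) - 1576 = 3659872567/1328 - 1576 = 3657779639/1328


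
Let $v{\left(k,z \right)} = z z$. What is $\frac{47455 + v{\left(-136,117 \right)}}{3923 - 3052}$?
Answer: $\frac{61144}{871} \approx 70.2$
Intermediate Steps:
$v{\left(k,z \right)} = z^{2}$
$\frac{47455 + v{\left(-136,117 \right)}}{3923 - 3052} = \frac{47455 + 117^{2}}{3923 - 3052} = \frac{47455 + 13689}{871} = 61144 \cdot \frac{1}{871} = \frac{61144}{871}$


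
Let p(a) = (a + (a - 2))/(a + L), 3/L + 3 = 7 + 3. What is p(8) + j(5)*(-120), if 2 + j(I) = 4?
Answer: -14062/59 ≈ -238.34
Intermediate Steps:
j(I) = 2 (j(I) = -2 + 4 = 2)
L = 3/7 (L = 3/(-3 + (7 + 3)) = 3/(-3 + 10) = 3/7 ≈ 0.42857)
p(a) = (-2 + 2*a)/(3/7 + a) (p(a) = (a + (a - 2))/(a + 3/7) = (a + (-2 + a))/(3/7 + a) = (-2 + 2*a)/(3/7 + a))
p(8) + j(5)*(-120) = 14*(-1 + 8)/(3 + 7*8) + 2*(-120) = 14*7/(3 + 56) - 240 = 14*7/59 - 240 = 14*(1/59)*7 - 240 = 98/59 - 240 = -14062/59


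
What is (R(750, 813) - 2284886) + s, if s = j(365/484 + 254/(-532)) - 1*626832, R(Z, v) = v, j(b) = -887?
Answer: -2911792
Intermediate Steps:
s = -627719 (s = -887 - 1*626832 = -887 - 626832 = -627719)
(R(750, 813) - 2284886) + s = (813 - 2284886) - 627719 = -2284073 - 627719 = -2911792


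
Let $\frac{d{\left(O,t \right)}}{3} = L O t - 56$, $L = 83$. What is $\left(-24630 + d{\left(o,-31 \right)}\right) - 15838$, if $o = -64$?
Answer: $453380$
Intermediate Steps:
$d{\left(O,t \right)} = -168 + 249 O t$ ($d{\left(O,t \right)} = 3 \left(83 O t - 56\right) = 3 \left(-56 + 83 O t\right) = -168 + 249 O t$)
$\left(-24630 + d{\left(o,-31 \right)}\right) - 15838 = \left(-24630 - \left(168 + 15936 \left(-31\right)\right)\right) - 15838 = \left(-24630 + \left(-168 + 494016\right)\right) - 15838 = \left(-24630 + 493848\right) - 15838 = 469218 - 15838 = 453380$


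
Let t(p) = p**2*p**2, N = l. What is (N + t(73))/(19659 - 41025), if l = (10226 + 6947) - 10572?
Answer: -14202421/10683 ≈ -1329.4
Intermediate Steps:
l = 6601 (l = 17173 - 10572 = 6601)
N = 6601
t(p) = p**4
(N + t(73))/(19659 - 41025) = (6601 + 73**4)/(19659 - 41025) = (6601 + 28398241)/(-21366) = 28404842*(-1/21366) = -14202421/10683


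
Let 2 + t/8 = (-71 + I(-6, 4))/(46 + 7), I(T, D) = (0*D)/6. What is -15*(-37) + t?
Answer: 27999/53 ≈ 528.28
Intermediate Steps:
I(T, D) = 0 (I(T, D) = 0*(⅙) = 0)
t = -1416/53 (t = -16 + 8*((-71 + 0)/(46 + 7)) = -16 + 8*(-71/53) = -16 - 568/53 = -1416/53 ≈ -26.717)
-15*(-37) + t = -15*(-37) - 1416/53 = 555 - 1416/53 = 27999/53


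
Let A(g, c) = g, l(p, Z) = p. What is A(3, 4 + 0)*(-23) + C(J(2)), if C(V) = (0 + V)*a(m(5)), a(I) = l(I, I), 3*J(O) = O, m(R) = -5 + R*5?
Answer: -167/3 ≈ -55.667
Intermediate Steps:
m(R) = -5 + 5*R
J(O) = O/3
a(I) = I
C(V) = 20*V (C(V) = (0 + V)*(-5 + 5*5) = V*(-5 + 25) = V*20 = 20*V)
A(3, 4 + 0)*(-23) + C(J(2)) = 3*(-23) + 20*((1/3)*2) = -69 + 20*(2/3) = -69 + 40/3 = -167/3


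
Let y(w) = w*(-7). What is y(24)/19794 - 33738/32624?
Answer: -56107567/53813288 ≈ -1.0426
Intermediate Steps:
y(w) = -7*w
y(24)/19794 - 33738/32624 = -7*24/19794 - 33738/32624 = -168*1/19794 - 33738*1/32624 = -28/3299 - 16869/16312 = -56107567/53813288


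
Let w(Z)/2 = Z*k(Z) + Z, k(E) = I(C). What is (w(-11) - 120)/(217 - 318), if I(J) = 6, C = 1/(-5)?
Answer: 274/101 ≈ 2.7129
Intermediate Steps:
C = -⅕ (C = 1*(-⅕) = -⅕ ≈ -0.20000)
k(E) = 6
w(Z) = 14*Z (w(Z) = 2*(Z*6 + Z) = 2*(6*Z + Z) = 2*(7*Z) = 14*Z)
(w(-11) - 120)/(217 - 318) = (14*(-11) - 120)/(217 - 318) = (-154 - 120)/(-101) = -274*(-1/101) = 274/101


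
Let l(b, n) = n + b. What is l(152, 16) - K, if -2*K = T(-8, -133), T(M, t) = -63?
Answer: 273/2 ≈ 136.50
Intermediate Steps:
l(b, n) = b + n
K = 63/2 (K = -1/2*(-63) = 63/2 ≈ 31.500)
l(152, 16) - K = (152 + 16) - 1*63/2 = 168 - 63/2 = 273/2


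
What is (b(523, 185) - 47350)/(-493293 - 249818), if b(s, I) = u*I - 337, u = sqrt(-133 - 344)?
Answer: 47687/743111 - 555*I*sqrt(53)/743111 ≈ 0.064172 - 0.0054372*I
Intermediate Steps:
u = 3*I*sqrt(53) (u = sqrt(-477) = 3*I*sqrt(53) ≈ 21.84*I)
b(s, I) = -337 + 3*I*I*sqrt(53) (b(s, I) = (3*I*sqrt(53))*I - 337 = 3*I*I*sqrt(53) - 337 = -337 + 3*I*I*sqrt(53))
(b(523, 185) - 47350)/(-493293 - 249818) = ((-337 + 3*I*185*sqrt(53)) - 47350)/(-493293 - 249818) = ((-337 + 555*I*sqrt(53)) - 47350)/(-743111) = (-47687 + 555*I*sqrt(53))*(-1/743111) = 47687/743111 - 555*I*sqrt(53)/743111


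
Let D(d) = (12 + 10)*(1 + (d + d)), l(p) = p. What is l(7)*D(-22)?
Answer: -6622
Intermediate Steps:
D(d) = 22 + 44*d (D(d) = 22*(1 + 2*d) = 22 + 44*d)
l(7)*D(-22) = 7*(22 + 44*(-22)) = 7*(22 - 968) = 7*(-946) = -6622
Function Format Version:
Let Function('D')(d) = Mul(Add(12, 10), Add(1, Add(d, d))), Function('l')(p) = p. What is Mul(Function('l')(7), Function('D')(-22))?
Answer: -6622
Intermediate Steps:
Function('D')(d) = Add(22, Mul(44, d)) (Function('D')(d) = Mul(22, Add(1, Mul(2, d))) = Add(22, Mul(44, d)))
Mul(Function('l')(7), Function('D')(-22)) = Mul(7, Add(22, Mul(44, -22))) = Mul(7, Add(22, -968)) = Mul(7, -946) = -6622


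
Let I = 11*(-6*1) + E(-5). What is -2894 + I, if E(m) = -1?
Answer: -2961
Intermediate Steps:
I = -67 (I = 11*(-6*1) - 1 = 11*(-6) - 1 = -66 - 1 = -67)
-2894 + I = -2894 - 67 = -2961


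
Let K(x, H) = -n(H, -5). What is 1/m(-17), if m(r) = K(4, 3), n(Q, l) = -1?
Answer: 1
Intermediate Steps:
K(x, H) = 1 (K(x, H) = -1*(-1) = 1)
m(r) = 1
1/m(-17) = 1/1 = 1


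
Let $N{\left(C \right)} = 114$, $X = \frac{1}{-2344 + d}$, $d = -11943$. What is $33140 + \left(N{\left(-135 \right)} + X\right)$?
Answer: $\frac{475099897}{14287} \approx 33254.0$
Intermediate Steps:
$X = - \frac{1}{14287}$ ($X = \frac{1}{-2344 - 11943} = \frac{1}{-14287} = - \frac{1}{14287} \approx -6.9994 \cdot 10^{-5}$)
$33140 + \left(N{\left(-135 \right)} + X\right) = 33140 + \left(114 - \frac{1}{14287}\right) = 33140 + \frac{1628717}{14287} = \frac{475099897}{14287}$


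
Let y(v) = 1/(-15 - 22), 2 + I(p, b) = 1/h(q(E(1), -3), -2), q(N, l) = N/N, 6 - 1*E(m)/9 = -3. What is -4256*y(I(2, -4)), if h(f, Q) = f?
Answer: 4256/37 ≈ 115.03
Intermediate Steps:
E(m) = 81 (E(m) = 54 - 9*(-3) = 54 + 27 = 81)
q(N, l) = 1
I(p, b) = -1 (I(p, b) = -2 + 1/1 = -2 + 1 = -1)
y(v) = -1/37 (y(v) = 1/(-37) = -1/37)
-4256*y(I(2, -4)) = -4256*(-1/37) = 4256/37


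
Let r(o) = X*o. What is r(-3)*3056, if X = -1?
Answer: 9168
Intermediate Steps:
r(o) = -o
r(-3)*3056 = -1*(-3)*3056 = 3*3056 = 9168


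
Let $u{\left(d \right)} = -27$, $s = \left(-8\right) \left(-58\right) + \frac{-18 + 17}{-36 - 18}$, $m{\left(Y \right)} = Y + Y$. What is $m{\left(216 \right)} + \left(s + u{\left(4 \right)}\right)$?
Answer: $\frac{46927}{54} \approx 869.02$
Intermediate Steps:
$m{\left(Y \right)} = 2 Y$
$s = \frac{25057}{54}$ ($s = 464 - \frac{1}{-54} = 464 - - \frac{1}{54} = 464 + \frac{1}{54} = \frac{25057}{54} \approx 464.02$)
$m{\left(216 \right)} + \left(s + u{\left(4 \right)}\right) = 2 \cdot 216 + \left(\frac{25057}{54} - 27\right) = 432 + \frac{23599}{54} = \frac{46927}{54}$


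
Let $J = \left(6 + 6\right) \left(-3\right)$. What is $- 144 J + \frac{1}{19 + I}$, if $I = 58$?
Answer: $\frac{399169}{77} \approx 5184.0$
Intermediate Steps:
$J = -36$ ($J = 12 \left(-3\right) = -36$)
$- 144 J + \frac{1}{19 + I} = \left(-144\right) \left(-36\right) + \frac{1}{19 + 58} = 5184 + \frac{1}{77} = \frac{399169}{77}$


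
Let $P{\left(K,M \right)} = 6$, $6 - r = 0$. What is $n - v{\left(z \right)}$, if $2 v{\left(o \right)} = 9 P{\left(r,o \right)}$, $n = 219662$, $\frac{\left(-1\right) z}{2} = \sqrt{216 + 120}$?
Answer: $219635$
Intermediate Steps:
$r = 6$ ($r = 6 - 0 = 6 + 0 = 6$)
$z = - 8 \sqrt{21}$ ($z = - 2 \sqrt{216 + 120} = - 2 \sqrt{336} = - 2 \cdot 4 \sqrt{21} = - 8 \sqrt{21} \approx -36.661$)
$v{\left(o \right)} = 27$ ($v{\left(o \right)} = \frac{9 \cdot 6}{2} = \frac{1}{2} \cdot 54 = 27$)
$n - v{\left(z \right)} = 219662 - 27 = 219635$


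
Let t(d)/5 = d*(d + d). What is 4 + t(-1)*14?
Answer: 144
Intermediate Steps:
t(d) = 10*d² (t(d) = 5*(d*(d + d)) = 5*(d*(2*d)) = 5*(2*d²) = 10*d²)
4 + t(-1)*14 = 4 + (10*(-1)²)*14 = 4 + (10*1)*14 = 4 + 10*14 = 4 + 140 = 144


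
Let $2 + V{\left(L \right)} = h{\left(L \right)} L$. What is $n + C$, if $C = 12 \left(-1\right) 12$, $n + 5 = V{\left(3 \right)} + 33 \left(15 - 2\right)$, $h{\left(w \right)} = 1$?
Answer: $281$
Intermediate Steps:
$V{\left(L \right)} = -2 + L$ ($V{\left(L \right)} = -2 + 1 L = -2 + L$)
$n = 425$ ($n = -5 + \left(\left(-2 + 3\right) + 33 \left(15 - 2\right)\right) = -5 + \left(1 + 33 \cdot 13\right) = -5 + \left(1 + 429\right) = -5 + 430 = 425$)
$C = -144$ ($C = \left(-12\right) 12 = -144$)
$n + C = 425 - 144 = 281$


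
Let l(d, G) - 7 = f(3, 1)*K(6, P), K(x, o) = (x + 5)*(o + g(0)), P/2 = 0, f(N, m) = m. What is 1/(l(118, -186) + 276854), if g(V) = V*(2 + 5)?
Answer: 1/276861 ≈ 3.6119e-6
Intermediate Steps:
g(V) = 7*V (g(V) = V*7 = 7*V)
P = 0 (P = 2*0 = 0)
K(x, o) = o*(5 + x) (K(x, o) = (x + 5)*(o + 7*0) = (5 + x)*(o + 0) = (5 + x)*o = o*(5 + x))
l(d, G) = 7 (l(d, G) = 7 + 1*(0*(5 + 6)) = 7 + 1*(0*11) = 7 + 1*0 = 7 + 0 = 7)
1/(l(118, -186) + 276854) = 1/(7 + 276854) = 1/276861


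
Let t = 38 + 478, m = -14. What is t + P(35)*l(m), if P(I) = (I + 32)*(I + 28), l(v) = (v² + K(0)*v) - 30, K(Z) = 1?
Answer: 642108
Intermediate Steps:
t = 516
l(v) = -30 + v + v² (l(v) = (v² + 1*v) - 30 = (v² + v) - 30 = (v + v²) - 30 = -30 + v + v²)
P(I) = (28 + I)*(32 + I) (P(I) = (32 + I)*(28 + I) = (28 + I)*(32 + I))
t + P(35)*l(m) = 516 + (896 + 35² + 60*35)*(-30 - 14 + (-14)²) = 516 + (896 + 1225 + 2100)*(-30 - 14 + 196) = 516 + 4221*152 = 516 + 641592 = 642108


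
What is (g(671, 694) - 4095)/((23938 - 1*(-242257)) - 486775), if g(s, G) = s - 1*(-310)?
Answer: 1557/110290 ≈ 0.014117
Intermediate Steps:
g(s, G) = 310 + s (g(s, G) = s + 310 = 310 + s)
(g(671, 694) - 4095)/((23938 - 1*(-242257)) - 486775) = ((310 + 671) - 4095)/((23938 - 1*(-242257)) - 486775) = (981 - 4095)/((23938 + 242257) - 486775) = -3114/(266195 - 486775) = -3114/(-220580) = -3114*(-1/220580) = 1557/110290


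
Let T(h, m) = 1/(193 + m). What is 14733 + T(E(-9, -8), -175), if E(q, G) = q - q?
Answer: 265195/18 ≈ 14733.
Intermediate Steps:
E(q, G) = 0
14733 + T(E(-9, -8), -175) = 14733 + 1/(193 - 175) = 14733 + 1/18 = 265195/18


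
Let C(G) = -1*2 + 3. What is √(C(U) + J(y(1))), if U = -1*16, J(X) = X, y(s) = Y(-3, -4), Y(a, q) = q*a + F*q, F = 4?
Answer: I*√3 ≈ 1.732*I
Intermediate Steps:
Y(a, q) = 4*q + a*q (Y(a, q) = q*a + 4*q = a*q + 4*q = 4*q + a*q)
y(s) = -4 (y(s) = -4*(4 - 3) = -4*1 = -4)
U = -16
C(G) = 1 (C(G) = -2 + 3 = 1)
√(C(U) + J(y(1))) = √(1 - 4) = √(-3) = I*√3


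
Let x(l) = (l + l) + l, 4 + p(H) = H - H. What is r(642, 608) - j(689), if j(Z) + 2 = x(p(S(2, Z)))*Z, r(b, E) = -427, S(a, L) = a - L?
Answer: 7843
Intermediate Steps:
p(H) = -4 (p(H) = -4 + (H - H) = -4 + 0 = -4)
x(l) = 3*l (x(l) = 2*l + l = 3*l)
j(Z) = -2 - 12*Z (j(Z) = -2 + (3*(-4))*Z = -2 - 12*Z)
r(642, 608) - j(689) = -427 - (-2 - 12*689) = -427 - (-2 - 8268) = -427 - 1*(-8270) = -427 + 8270 = 7843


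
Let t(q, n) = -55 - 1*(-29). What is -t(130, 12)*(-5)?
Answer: -130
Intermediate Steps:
t(q, n) = -26 (t(q, n) = -55 + 29 = -26)
-t(130, 12)*(-5) = -1*(-26)*(-5) = 26*(-5) = -130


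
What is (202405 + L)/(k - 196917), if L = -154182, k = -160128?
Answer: -48223/357045 ≈ -0.13506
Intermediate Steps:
(202405 + L)/(k - 196917) = (202405 - 154182)/(-160128 - 196917) = 48223/(-357045) = 48223*(-1/357045) = -48223/357045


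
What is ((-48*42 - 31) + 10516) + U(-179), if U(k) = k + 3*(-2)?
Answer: 8284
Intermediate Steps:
U(k) = -6 + k (U(k) = k - 6 = -6 + k)
((-48*42 - 31) + 10516) + U(-179) = ((-48*42 - 31) + 10516) + (-6 - 179) = ((-2016 - 31) + 10516) - 185 = (-2047 + 10516) - 185 = 8469 - 185 = 8284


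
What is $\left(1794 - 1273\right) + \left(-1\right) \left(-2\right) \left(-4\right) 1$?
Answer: $513$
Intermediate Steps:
$\left(1794 - 1273\right) + \left(-1\right) \left(-2\right) \left(-4\right) 1 = \left(1794 - 1273\right) + 2 \left(-4\right) 1 = 521 - 8 = 513$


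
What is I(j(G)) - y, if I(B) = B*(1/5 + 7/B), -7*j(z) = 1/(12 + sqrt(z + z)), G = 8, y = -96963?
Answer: 54303199/560 ≈ 96970.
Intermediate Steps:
j(z) = -1/(7*(12 + sqrt(2)*sqrt(z))) (j(z) = -1/(7*(12 + sqrt(z + z))) = -1/(7*(12 + sqrt(2*z))) = -1/(7*(12 + sqrt(2)*sqrt(z))))
I(B) = B*(1/5 + 7/B) (I(B) = B*(1*(1/5) + 7/B) = B*(1/5 + 7/B))
I(j(G)) - y = (7 + (-1/(84 + 7*sqrt(2)*sqrt(8)))/5) - 1*(-96963) = (7 + (-1/(84 + 7*sqrt(2)*(2*sqrt(2))))/5) + 96963 = (7 + (-1/(84 + 28))/5) + 96963 = (7 + (-1/112)/5) + 96963 = (7 + (-1*1/112)/5) + 96963 = (7 + (1/5)*(-1/112)) + 96963 = (7 - 1/560) + 96963 = 3919/560 + 96963 = 54303199/560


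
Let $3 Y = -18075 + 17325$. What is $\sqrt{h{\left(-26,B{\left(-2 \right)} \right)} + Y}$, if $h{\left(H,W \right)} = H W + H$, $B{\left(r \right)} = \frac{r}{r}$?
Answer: $i \sqrt{302} \approx 17.378 i$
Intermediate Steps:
$Y = -250$ ($Y = \frac{-18075 + 17325}{3} = \frac{1}{3} \left(-750\right) = -250$)
$B{\left(r \right)} = 1$
$h{\left(H,W \right)} = H + H W$
$\sqrt{h{\left(-26,B{\left(-2 \right)} \right)} + Y} = \sqrt{- 26 \left(1 + 1\right) - 250} = \sqrt{\left(-26\right) 2 - 250} = \sqrt{-52 - 250} = \sqrt{-302} = i \sqrt{302}$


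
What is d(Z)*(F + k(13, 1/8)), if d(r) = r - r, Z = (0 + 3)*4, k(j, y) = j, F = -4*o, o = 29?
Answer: 0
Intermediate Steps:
F = -116 (F = -4*29 = -116)
Z = 12 (Z = 3*4 = 12)
d(r) = 0
d(Z)*(F + k(13, 1/8)) = 0*(-116 + 13) = 0*(-103) = 0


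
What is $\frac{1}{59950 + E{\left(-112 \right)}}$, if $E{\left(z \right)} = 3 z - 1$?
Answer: $\frac{1}{59613} \approx 1.6775 \cdot 10^{-5}$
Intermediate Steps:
$E{\left(z \right)} = -1 + 3 z$
$\frac{1}{59950 + E{\left(-112 \right)}} = \frac{1}{59950 + \left(-1 + 3 \left(-112\right)\right)} = \frac{1}{59950 - 337} = \frac{1}{59613}$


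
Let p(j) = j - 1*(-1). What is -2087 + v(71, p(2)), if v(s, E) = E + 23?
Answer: -2061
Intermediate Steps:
p(j) = 1 + j (p(j) = j + 1 = 1 + j)
v(s, E) = 23 + E
-2087 + v(71, p(2)) = -2087 + (23 + (1 + 2)) = -2087 + (23 + 3) = -2087 + 26 = -2061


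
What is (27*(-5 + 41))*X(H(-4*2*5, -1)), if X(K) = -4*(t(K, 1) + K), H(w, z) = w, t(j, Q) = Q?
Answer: 151632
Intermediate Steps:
X(K) = -4 - 4*K (X(K) = -4*(1 + K) = -4 - 4*K)
(27*(-5 + 41))*X(H(-4*2*5, -1)) = (27*(-5 + 41))*(-4 - 4*(-4*2)*5) = (27*36)*(-4 - (-32)*5) = 972*(-4 - 4*(-40)) = 972*(-4 + 160) = 972*156 = 151632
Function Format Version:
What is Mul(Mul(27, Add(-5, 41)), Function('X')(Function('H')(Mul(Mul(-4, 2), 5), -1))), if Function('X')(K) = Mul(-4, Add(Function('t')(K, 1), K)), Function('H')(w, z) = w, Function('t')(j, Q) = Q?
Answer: 151632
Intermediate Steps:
Function('X')(K) = Add(-4, Mul(-4, K)) (Function('X')(K) = Mul(-4, Add(1, K)) = Add(-4, Mul(-4, K)))
Mul(Mul(27, Add(-5, 41)), Function('X')(Function('H')(Mul(Mul(-4, 2), 5), -1))) = Mul(Mul(27, Add(-5, 41)), Add(-4, Mul(-4, Mul(Mul(-4, 2), 5)))) = Mul(Mul(27, 36), Add(-4, Mul(-4, Mul(-8, 5)))) = Mul(972, Add(-4, Mul(-4, -40))) = Mul(972, Add(-4, 160)) = Mul(972, 156) = 151632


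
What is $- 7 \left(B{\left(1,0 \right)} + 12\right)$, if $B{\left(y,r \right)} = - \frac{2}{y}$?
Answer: $-70$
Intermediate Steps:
$- 7 \left(B{\left(1,0 \right)} + 12\right) = - 7 \left(- \frac{2}{1} + 12\right) = - 7 \left(\left(-2\right) 1 + 12\right) = - 7 \left(-2 + 12\right) = \left(-7\right) 10 = -70$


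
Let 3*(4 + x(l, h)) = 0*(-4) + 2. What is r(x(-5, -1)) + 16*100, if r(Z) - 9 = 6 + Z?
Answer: 4835/3 ≈ 1611.7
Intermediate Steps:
x(l, h) = -10/3 (x(l, h) = -4 + (0*(-4) + 2)/3 = -4 + (0 + 2)/3 = -4 + (⅓)*2 = -4 + ⅔ = -10/3)
r(Z) = 15 + Z (r(Z) = 9 + (6 + Z) = 15 + Z)
r(x(-5, -1)) + 16*100 = (15 - 10/3) + 16*100 = 35/3 + 1600 = 4835/3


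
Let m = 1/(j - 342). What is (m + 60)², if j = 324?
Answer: 1164241/324 ≈ 3593.3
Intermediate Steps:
m = -1/18 (m = 1/(324 - 342) = 1/(-18) = -1/18 ≈ -0.055556)
(m + 60)² = (-1/18 + 60)² = (1079/18)² = 1164241/324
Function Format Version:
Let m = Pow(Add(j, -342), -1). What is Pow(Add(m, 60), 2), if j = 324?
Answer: Rational(1164241, 324) ≈ 3593.3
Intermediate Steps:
m = Rational(-1, 18) (m = Pow(Add(324, -342), -1) = Pow(-18, -1) = Rational(-1, 18) ≈ -0.055556)
Pow(Add(m, 60), 2) = Pow(Add(Rational(-1, 18), 60), 2) = Pow(Rational(1079, 18), 2) = Rational(1164241, 324)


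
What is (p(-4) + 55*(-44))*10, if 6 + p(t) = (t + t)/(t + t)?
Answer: -24250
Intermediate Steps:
p(t) = -5 (p(t) = -6 + (t + t)/(t + t) = -6 + (2*t)/((2*t)) = -6 + (2*t)*(1/(2*t)) = -6 + 1 = -5)
(p(-4) + 55*(-44))*10 = (-5 + 55*(-44))*10 = (-5 - 2420)*10 = -2425*10 = -24250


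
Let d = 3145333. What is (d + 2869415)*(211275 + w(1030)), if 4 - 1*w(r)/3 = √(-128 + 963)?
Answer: 1270838060676 - 18044244*√835 ≈ 1.2703e+12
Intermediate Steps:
w(r) = 12 - 3*√835 (w(r) = 12 - 3*√(-128 + 963) = 12 - 3*√835)
(d + 2869415)*(211275 + w(1030)) = (3145333 + 2869415)*(211275 + (12 - 3*√835)) = 6014748*(211287 - 3*√835) = 1270838060676 - 18044244*√835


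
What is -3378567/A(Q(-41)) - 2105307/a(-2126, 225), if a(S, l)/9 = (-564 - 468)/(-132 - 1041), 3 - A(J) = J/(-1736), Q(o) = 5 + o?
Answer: -207556450827/148264 ≈ -1.3999e+6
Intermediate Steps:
A(J) = 3 + J/1736 (A(J) = 3 - J/(-1736) = 3 - J*(-1)/1736 = 3 - (-1)*J/1736 = 3 + J/1736)
a(S, l) = 3096/391 (a(S, l) = 9*((-564 - 468)/(-132 - 1041)) = 9*(-1032/(-1173)) = 9*(-1032*(-1/1173)) = 9*(344/391) = 3096/391)
-3378567/A(Q(-41)) - 2105307/a(-2126, 225) = -3378567/(3 + (5 - 41)/1736) - 2105307/3096/391 = -3378567/(3 + (1/1736)*(-36)) - 2105307*391/3096 = -3378567/(3 - 9/434) - 91463893/344 = -3378567/1293/434 - 91463893/344 = -3378567*434/1293 - 91463893/344 = -488766026/431 - 91463893/344 = -207556450827/148264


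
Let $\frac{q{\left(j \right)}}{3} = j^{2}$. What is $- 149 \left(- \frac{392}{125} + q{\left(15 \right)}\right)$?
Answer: $- \frac{12513467}{125} \approx -1.0011 \cdot 10^{5}$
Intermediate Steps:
$q{\left(j \right)} = 3 j^{2}$
$- 149 \left(- \frac{392}{125} + q{\left(15 \right)}\right) = - 149 \left(- \frac{392}{125} + 3 \cdot 15^{2}\right) = - 149 \left(\left(-392\right) \frac{1}{125} + 3 \cdot 225\right) = - 149 \left(- \frac{392}{125} + 675\right) = \left(-149\right) \frac{83983}{125} = - \frac{12513467}{125}$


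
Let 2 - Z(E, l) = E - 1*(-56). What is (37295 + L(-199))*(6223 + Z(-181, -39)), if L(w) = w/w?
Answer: 236829600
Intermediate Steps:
Z(E, l) = -54 - E (Z(E, l) = 2 - (E - 1*(-56)) = 2 - (E + 56) = 2 - (56 + E) = 2 + (-56 - E) = -54 - E)
L(w) = 1
(37295 + L(-199))*(6223 + Z(-181, -39)) = (37295 + 1)*(6223 + (-54 - 1*(-181))) = 37296*(6223 + (-54 + 181)) = 37296*(6223 + 127) = 37296*6350 = 236829600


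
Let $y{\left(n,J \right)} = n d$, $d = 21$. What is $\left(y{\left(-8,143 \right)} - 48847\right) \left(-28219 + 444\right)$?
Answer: $1361391625$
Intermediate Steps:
$y{\left(n,J \right)} = 21 n$ ($y{\left(n,J \right)} = n 21 = 21 n$)
$\left(y{\left(-8,143 \right)} - 48847\right) \left(-28219 + 444\right) = \left(21 \left(-8\right) - 48847\right) \left(-28219 + 444\right) = \left(-168 - 48847\right) \left(-27775\right) = \left(-49015\right) \left(-27775\right) = 1361391625$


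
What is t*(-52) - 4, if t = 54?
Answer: -2812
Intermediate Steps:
t*(-52) - 4 = 54*(-52) - 4 = -2808 - 4 = -2812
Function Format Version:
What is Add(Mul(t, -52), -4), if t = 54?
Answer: -2812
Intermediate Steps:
Add(Mul(t, -52), -4) = Add(Mul(54, -52), -4) = Add(-2808, -4) = -2812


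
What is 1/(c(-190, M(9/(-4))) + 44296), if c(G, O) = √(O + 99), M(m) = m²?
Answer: 708736/31394168191 - 12*√185/31394168191 ≈ 2.2570e-5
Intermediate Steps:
c(G, O) = √(99 + O)
1/(c(-190, M(9/(-4))) + 44296) = 1/(√(99 + (9/(-4))²) + 44296) = 1/(√(99 + (9*(-¼))²) + 44296) = 1/(√(99 + (-9/4)²) + 44296) = 1/(√(99 + 81/16) + 44296) = 1/(√(1665/16) + 44296) = 1/(3*√185/4 + 44296) = 1/(44296 + 3*√185/4)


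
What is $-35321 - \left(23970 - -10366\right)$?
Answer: $-69657$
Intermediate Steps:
$-35321 - \left(23970 - -10366\right) = -35321 - \left(23970 + 10366\right) = -35321 - 34336 = -69657$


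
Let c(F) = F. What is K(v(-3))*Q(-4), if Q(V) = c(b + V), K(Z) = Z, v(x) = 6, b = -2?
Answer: -36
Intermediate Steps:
Q(V) = -2 + V
K(v(-3))*Q(-4) = 6*(-2 - 4) = 6*(-6) = -36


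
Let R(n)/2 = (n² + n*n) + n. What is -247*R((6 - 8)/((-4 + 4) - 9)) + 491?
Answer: 26927/81 ≈ 332.43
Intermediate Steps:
R(n) = 2*n + 4*n² (R(n) = 2*((n² + n*n) + n) = 2*((n² + n²) + n) = 2*(2*n² + n) = 2*(n + 2*n²) = 2*n + 4*n²)
-247*R((6 - 8)/((-4 + 4) - 9)) + 491 = -494*(6 - 8)/((-4 + 4) - 9)*(1 + 2*((6 - 8)/((-4 + 4) - 9))) + 491 = -494*(-2/(0 - 9))*(1 + 2*(-2/(0 - 9))) + 491 = -494*(-2/(-9))*(1 + 2*(-2/(-9))) + 491 = -494*(-2*(-⅑))*(1 + 2*(-2*(-⅑))) + 491 = -494*2*(1 + 2*(2/9))/9 + 491 = -494*2*(1 + 4/9)/9 + 491 = -494*2*13/(9*9) + 491 = -247*52/81 + 491 = -12844/81 + 491 = 26927/81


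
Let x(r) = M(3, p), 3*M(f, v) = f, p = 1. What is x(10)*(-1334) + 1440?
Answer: 106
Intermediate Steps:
M(f, v) = f/3
x(r) = 1 (x(r) = (1/3)*3 = 1)
x(10)*(-1334) + 1440 = 1*(-1334) + 1440 = -1334 + 1440 = 106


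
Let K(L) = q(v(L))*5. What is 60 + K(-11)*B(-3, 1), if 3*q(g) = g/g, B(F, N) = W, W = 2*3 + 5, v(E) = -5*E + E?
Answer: 235/3 ≈ 78.333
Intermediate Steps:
v(E) = -4*E
W = 11 (W = 6 + 5 = 11)
B(F, N) = 11
q(g) = ⅓ (q(g) = (g/g)/3 = (⅓)*1 = ⅓)
K(L) = 5/3 (K(L) = (⅓)*5 = 5/3)
60 + K(-11)*B(-3, 1) = 60 + (5/3)*11 = 60 + 55/3 = 235/3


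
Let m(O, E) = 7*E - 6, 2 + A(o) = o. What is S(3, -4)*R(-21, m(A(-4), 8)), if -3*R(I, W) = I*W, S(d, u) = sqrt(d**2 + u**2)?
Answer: 1750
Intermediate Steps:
A(o) = -2 + o
m(O, E) = -6 + 7*E
R(I, W) = -I*W/3
S(3, -4)*R(-21, m(A(-4), 8)) = sqrt(3**2 + (-4)**2)*(-1/3*(-21)*(-6 + 7*8)) = sqrt(9 + 16)*(-1/3*(-21)*(-6 + 56)) = sqrt(25)*(-1/3*(-21)*50) = 5*350 = 1750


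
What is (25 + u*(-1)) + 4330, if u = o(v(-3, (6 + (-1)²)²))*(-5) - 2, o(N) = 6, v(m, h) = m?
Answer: 4387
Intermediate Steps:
u = -32 (u = 6*(-5) - 2 = -30 - 2 = -32)
(25 + u*(-1)) + 4330 = (25 - 32*(-1)) + 4330 = (25 + 32) + 4330 = 57 + 4330 = 4387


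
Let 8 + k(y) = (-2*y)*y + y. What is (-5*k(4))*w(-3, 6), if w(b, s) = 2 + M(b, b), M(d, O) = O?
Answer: -180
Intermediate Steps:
k(y) = -8 + y - 2*y**2 (k(y) = -8 + ((-2*y)*y + y) = -8 + (-2*y**2 + y) = -8 + (y - 2*y**2) = -8 + y - 2*y**2)
w(b, s) = 2 + b
(-5*k(4))*w(-3, 6) = (-5*(-8 + 4 - 2*4**2))*(2 - 3) = -5*(-8 + 4 - 2*16)*(-1) = -5*(-8 + 4 - 32)*(-1) = -5*(-36)*(-1) = 180*(-1) = -180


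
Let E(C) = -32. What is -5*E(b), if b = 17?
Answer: 160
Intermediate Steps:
-5*E(b) = -5*(-32) = 160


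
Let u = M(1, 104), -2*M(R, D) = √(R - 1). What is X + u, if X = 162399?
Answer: 162399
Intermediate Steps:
M(R, D) = -√(-1 + R)/2 (M(R, D) = -√(R - 1)/2 = -√(-1 + R)/2)
u = 0 (u = -√(-1 + 1)/2 = -√0/2 = -½*0 = 0)
X + u = 162399 + 0 = 162399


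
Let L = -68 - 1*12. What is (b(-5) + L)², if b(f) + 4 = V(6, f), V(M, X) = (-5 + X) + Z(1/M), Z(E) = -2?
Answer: 9216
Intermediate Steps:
V(M, X) = -7 + X (V(M, X) = (-5 + X) - 2 = -7 + X)
L = -80 (L = -68 - 12 = -80)
b(f) = -11 + f (b(f) = -4 + (-7 + f) = -11 + f)
(b(-5) + L)² = ((-11 - 5) - 80)² = (-16 - 80)² = (-96)² = 9216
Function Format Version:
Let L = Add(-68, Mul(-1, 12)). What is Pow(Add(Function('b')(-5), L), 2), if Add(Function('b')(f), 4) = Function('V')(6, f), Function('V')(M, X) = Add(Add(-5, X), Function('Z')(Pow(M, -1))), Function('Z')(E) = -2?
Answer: 9216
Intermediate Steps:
Function('V')(M, X) = Add(-7, X) (Function('V')(M, X) = Add(Add(-5, X), -2) = Add(-7, X))
L = -80 (L = Add(-68, -12) = -80)
Function('b')(f) = Add(-11, f) (Function('b')(f) = Add(-4, Add(-7, f)) = Add(-11, f))
Pow(Add(Function('b')(-5), L), 2) = Pow(Add(Add(-11, -5), -80), 2) = Pow(Add(-16, -80), 2) = Pow(-96, 2) = 9216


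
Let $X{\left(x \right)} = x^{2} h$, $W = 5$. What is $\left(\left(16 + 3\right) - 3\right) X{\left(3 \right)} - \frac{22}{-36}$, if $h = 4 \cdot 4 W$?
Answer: $\frac{207371}{18} \approx 11521.0$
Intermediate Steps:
$h = 80$ ($h = 4 \cdot 4 \cdot 5 = 4 \cdot 20 = 80$)
$X{\left(x \right)} = 80 x^{2}$ ($X{\left(x \right)} = x^{2} \cdot 80 = 80 x^{2}$)
$\left(\left(16 + 3\right) - 3\right) X{\left(3 \right)} - \frac{22}{-36} = \left(\left(16 + 3\right) - 3\right) 80 \cdot 3^{2} - \frac{22}{-36} = \left(19 - 3\right) 80 \cdot 9 - - \frac{11}{18} = 16 \cdot 720 + \frac{11}{18} = 11520 + \frac{11}{18} = \frac{207371}{18}$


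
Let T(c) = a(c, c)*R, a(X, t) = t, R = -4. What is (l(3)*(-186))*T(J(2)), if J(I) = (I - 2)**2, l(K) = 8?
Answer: 0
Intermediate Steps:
J(I) = (-2 + I)**2
T(c) = -4*c (T(c) = c*(-4) = -4*c)
(l(3)*(-186))*T(J(2)) = (8*(-186))*(-4*(-2 + 2)**2) = -(-5952)*0**2 = -(-5952)*0 = -1488*0 = 0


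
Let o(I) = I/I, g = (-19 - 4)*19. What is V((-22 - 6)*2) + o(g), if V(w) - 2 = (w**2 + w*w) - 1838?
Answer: 4437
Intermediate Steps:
g = -437 (g = -23*19 = -437)
o(I) = 1
V(w) = -1836 + 2*w**2 (V(w) = 2 + ((w**2 + w*w) - 1838) = 2 + ((w**2 + w**2) - 1838) = 2 + (2*w**2 - 1838) = 2 + (-1838 + 2*w**2) = -1836 + 2*w**2)
V((-22 - 6)*2) + o(g) = (-1836 + 2*((-22 - 6)*2)**2) + 1 = (-1836 + 2*(-28*2)**2) + 1 = (-1836 + 2*(-56)**2) + 1 = (-1836 + 2*3136) + 1 = (-1836 + 6272) + 1 = 4436 + 1 = 4437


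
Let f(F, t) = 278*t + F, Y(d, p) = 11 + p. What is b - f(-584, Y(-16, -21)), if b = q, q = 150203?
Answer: 153567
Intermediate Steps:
b = 150203
f(F, t) = F + 278*t
b - f(-584, Y(-16, -21)) = 150203 - (-584 + 278*(11 - 21)) = 150203 - (-584 + 278*(-10)) = 150203 - (-584 - 2780) = 150203 - 1*(-3364) = 150203 + 3364 = 153567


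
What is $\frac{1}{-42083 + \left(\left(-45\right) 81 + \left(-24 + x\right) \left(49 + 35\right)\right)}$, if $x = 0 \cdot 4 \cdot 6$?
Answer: $- \frac{1}{47744} \approx -2.0945 \cdot 10^{-5}$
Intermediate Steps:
$x = 0$ ($x = 0 \cdot 6 = 0$)
$\frac{1}{-42083 + \left(\left(-45\right) 81 + \left(-24 + x\right) \left(49 + 35\right)\right)} = \frac{1}{-42083 - \left(3645 - \left(-24 + 0\right) \left(49 + 35\right)\right)} = \frac{1}{-42083 - 5661} = \frac{1}{-47744} = - \frac{1}{47744}$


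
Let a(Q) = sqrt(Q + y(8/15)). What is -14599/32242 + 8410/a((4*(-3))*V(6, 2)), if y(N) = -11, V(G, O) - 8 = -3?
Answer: -14599/32242 - 8410*I*sqrt(71)/71 ≈ -0.45279 - 998.08*I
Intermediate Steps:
V(G, O) = 5 (V(G, O) = 8 - 3 = 5)
a(Q) = sqrt(-11 + Q) (a(Q) = sqrt(Q - 11) = sqrt(-11 + Q))
-14599/32242 + 8410/a((4*(-3))*V(6, 2)) = -14599/32242 + 8410/(sqrt(-11 + (4*(-3))*5)) = -14599*1/32242 + 8410/(sqrt(-11 - 12*5)) = -14599/32242 + 8410/(sqrt(-11 - 60)) = -14599/32242 + 8410/(sqrt(-71)) = -14599/32242 + 8410/((I*sqrt(71))) = -14599/32242 + 8410*(-I*sqrt(71)/71) = -14599/32242 - 8410*I*sqrt(71)/71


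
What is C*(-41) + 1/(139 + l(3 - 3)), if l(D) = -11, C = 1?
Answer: -5247/128 ≈ -40.992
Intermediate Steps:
C*(-41) + 1/(139 + l(3 - 3)) = 1*(-41) + 1/(139 - 11) = -41 + 1/128 = -5247/128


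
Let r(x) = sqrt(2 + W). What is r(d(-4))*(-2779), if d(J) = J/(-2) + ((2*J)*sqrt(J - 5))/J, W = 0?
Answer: -2779*sqrt(2) ≈ -3930.1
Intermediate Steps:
d(J) = 2*sqrt(-5 + J) - J/2 (d(J) = J*(-1/2) + ((2*J)*sqrt(-5 + J))/J = -J/2 + (2*J*sqrt(-5 + J))/J = -J/2 + 2*sqrt(-5 + J) = 2*sqrt(-5 + J) - J/2)
r(x) = sqrt(2) (r(x) = sqrt(2 + 0) = sqrt(2))
r(d(-4))*(-2779) = sqrt(2)*(-2779) = -2779*sqrt(2)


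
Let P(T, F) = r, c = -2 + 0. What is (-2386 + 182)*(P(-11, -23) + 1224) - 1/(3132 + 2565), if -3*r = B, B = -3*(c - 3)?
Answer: -15305993173/5697 ≈ -2.6867e+6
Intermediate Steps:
c = -2
B = 15 (B = -3*(-2 - 3) = -3*(-5) = 15)
r = -5 (r = -⅓*15 = -5)
P(T, F) = -5
(-2386 + 182)*(P(-11, -23) + 1224) - 1/(3132 + 2565) = (-2386 + 182)*(-5 + 1224) - 1/(3132 + 2565) = -2204*1219 - 1/5697 = -2686676 - 1*1/5697 = -2686676 - 1/5697 = -15305993173/5697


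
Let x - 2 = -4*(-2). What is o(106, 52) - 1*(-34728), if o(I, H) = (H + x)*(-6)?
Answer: 34356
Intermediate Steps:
x = 10 (x = 2 - 4*(-2) = 2 + 8 = 10)
o(I, H) = -60 - 6*H (o(I, H) = (H + 10)*(-6) = (10 + H)*(-6) = -60 - 6*H)
o(106, 52) - 1*(-34728) = (-60 - 6*52) - 1*(-34728) = (-60 - 312) + 34728 = -372 + 34728 = 34356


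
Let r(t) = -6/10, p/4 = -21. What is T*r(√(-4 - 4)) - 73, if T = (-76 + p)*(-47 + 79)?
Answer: 2999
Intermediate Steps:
p = -84 (p = 4*(-21) = -84)
r(t) = -⅗ (r(t) = -6*⅒ = -⅗)
T = -5120 (T = (-76 - 84)*(-47 + 79) = -160*32 = -5120)
T*r(√(-4 - 4)) - 73 = -5120*(-⅗) - 73 = 3072 - 73 = 2999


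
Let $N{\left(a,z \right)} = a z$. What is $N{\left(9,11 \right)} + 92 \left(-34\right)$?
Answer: $-3029$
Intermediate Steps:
$N{\left(9,11 \right)} + 92 \left(-34\right) = 9 \cdot 11 + 92 \left(-34\right) = 99 - 3128 = -3029$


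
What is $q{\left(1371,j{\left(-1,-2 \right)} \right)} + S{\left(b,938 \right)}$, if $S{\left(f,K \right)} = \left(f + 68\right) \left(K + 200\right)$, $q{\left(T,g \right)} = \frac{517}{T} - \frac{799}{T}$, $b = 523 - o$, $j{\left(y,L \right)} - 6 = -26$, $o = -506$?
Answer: $\frac{570512308}{457} \approx 1.2484 \cdot 10^{6}$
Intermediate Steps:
$j{\left(y,L \right)} = -20$ ($j{\left(y,L \right)} = 6 - 26 = -20$)
$b = 1029$ ($b = 523 - -506 = 523 + 506 = 1029$)
$q{\left(T,g \right)} = - \frac{282}{T}$
$S{\left(f,K \right)} = \left(68 + f\right) \left(200 + K\right)$
$q{\left(1371,j{\left(-1,-2 \right)} \right)} + S{\left(b,938 \right)} = - \frac{282}{1371} + \left(13600 + 68 \cdot 938 + 200 \cdot 1029 + 938 \cdot 1029\right) = \left(-282\right) \frac{1}{1371} + \left(13600 + 63784 + 205800 + 965202\right) = - \frac{94}{457} + 1248386 = \frac{570512308}{457}$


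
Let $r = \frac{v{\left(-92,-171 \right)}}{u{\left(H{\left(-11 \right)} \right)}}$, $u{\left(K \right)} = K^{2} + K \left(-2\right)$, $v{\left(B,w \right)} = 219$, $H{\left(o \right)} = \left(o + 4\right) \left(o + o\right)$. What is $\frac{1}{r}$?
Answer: $\frac{23408}{219} \approx 106.89$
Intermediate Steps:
$H{\left(o \right)} = 2 o \left(4 + o\right)$ ($H{\left(o \right)} = \left(4 + o\right) 2 o = 2 o \left(4 + o\right)$)
$u{\left(K \right)} = K^{2} - 2 K$
$r = \frac{219}{23408}$ ($r = \frac{219}{2 \left(-11\right) \left(4 - 11\right) \left(-2 + 2 \left(-11\right) \left(4 - 11\right)\right)} = \frac{219}{2 \left(-11\right) \left(-7\right) \left(-2 + 2 \left(-11\right) \left(-7\right)\right)} = \frac{219}{154 \left(-2 + 154\right)} = \frac{219}{154 \cdot 152} = \frac{219}{23408} \approx 0.0093558$)
$\frac{1}{r} = \frac{1}{\frac{219}{23408}} = \frac{23408}{219}$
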